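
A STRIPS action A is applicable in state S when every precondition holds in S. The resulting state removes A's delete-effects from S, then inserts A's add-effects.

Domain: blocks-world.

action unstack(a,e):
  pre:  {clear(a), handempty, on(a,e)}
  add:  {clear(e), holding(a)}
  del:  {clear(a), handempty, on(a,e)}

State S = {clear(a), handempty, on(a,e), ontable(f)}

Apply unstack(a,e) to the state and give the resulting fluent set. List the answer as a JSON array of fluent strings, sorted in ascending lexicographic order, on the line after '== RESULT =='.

Compute (S \ del) ∪ add:
  pre ⊆ S: {clear(a), handempty, on(a,e)} ⊆ S  — applicable
  S \ del = {ontable(f)}
  ∪ add   = {clear(e), holding(a), ontable(f)}

== RESULT ==
["clear(e)", "holding(a)", "ontable(f)"]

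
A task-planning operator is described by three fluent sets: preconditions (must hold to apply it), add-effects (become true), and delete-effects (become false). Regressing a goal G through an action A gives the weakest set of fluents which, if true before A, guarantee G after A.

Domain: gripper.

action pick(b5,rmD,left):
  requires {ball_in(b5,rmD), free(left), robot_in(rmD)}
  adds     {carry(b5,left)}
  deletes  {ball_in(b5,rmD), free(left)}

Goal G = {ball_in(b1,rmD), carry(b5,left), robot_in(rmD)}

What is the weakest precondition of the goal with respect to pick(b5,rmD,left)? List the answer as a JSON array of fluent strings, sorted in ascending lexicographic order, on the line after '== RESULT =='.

Regress:
  G ∩ del = {}  (empty — regression defined)
  G \ add = {ball_in(b1,rmD), carry(b5,left), robot_in(rmD)} \ {carry(b5,left)} = {ball_in(b1,rmD), robot_in(rmD)}
  ∪ pre   = {ball_in(b1,rmD), robot_in(rmD)} ∪ {ball_in(b5,rmD), free(left), robot_in(rmD)}
          = {ball_in(b1,rmD), ball_in(b5,rmD), free(left), robot_in(rmD)}

== RESULT ==
["ball_in(b1,rmD)", "ball_in(b5,rmD)", "free(left)", "robot_in(rmD)"]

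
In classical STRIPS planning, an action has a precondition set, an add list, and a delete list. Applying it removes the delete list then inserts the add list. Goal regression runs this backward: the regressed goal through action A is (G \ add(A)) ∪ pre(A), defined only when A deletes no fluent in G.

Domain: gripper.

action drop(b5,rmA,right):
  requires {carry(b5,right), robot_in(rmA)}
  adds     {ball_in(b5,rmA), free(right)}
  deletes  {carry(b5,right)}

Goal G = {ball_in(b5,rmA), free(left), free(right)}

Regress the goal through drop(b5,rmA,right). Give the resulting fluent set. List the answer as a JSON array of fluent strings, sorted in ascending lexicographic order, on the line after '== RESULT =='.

Regress:
  G ∩ del = {}  (empty — regression defined)
  G \ add = {ball_in(b5,rmA), free(left), free(right)} \ {ball_in(b5,rmA), free(right)} = {free(left)}
  ∪ pre   = {free(left)} ∪ {carry(b5,right), robot_in(rmA)}
          = {carry(b5,right), free(left), robot_in(rmA)}

== RESULT ==
["carry(b5,right)", "free(left)", "robot_in(rmA)"]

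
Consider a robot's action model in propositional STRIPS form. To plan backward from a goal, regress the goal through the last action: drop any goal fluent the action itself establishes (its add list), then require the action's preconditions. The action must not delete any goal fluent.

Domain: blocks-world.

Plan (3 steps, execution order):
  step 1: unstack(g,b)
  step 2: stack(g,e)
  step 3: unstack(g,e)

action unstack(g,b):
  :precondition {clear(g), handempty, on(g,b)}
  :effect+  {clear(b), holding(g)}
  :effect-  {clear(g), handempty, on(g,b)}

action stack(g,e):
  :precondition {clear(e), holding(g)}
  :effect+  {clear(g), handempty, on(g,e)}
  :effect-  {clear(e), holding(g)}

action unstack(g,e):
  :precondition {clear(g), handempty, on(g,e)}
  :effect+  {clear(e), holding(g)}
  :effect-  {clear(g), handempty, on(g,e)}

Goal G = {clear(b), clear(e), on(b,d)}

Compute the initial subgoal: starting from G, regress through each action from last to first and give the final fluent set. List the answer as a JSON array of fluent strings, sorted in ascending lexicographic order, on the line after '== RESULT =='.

Regress step by step:
  through step 3 (unstack(g,e)): drop {clear(e)}, keep {clear(b), on(b,d)}, require {clear(g), handempty, on(g,e)}
    → {clear(b), clear(g), handempty, on(b,d), on(g,e)}
  through step 2 (stack(g,e)): drop {clear(g), handempty, on(g,e)}, keep {clear(b), on(b,d)}, require {clear(e), holding(g)}
    → {clear(b), clear(e), holding(g), on(b,d)}
  through step 1 (unstack(g,b)): drop {clear(b), holding(g)}, keep {clear(e), on(b,d)}, require {clear(g), handempty, on(g,b)}
    → {clear(e), clear(g), handempty, on(b,d), on(g,b)}

== RESULT ==
["clear(e)", "clear(g)", "handempty", "on(b,d)", "on(g,b)"]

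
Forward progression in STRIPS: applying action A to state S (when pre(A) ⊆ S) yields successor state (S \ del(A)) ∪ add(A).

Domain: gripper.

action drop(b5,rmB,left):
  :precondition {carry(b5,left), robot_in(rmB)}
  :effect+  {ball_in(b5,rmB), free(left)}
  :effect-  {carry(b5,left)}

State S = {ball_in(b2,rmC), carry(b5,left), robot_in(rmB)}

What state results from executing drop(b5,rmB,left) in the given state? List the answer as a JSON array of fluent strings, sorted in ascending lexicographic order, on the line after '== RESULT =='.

Compute (S \ del) ∪ add:
  pre ⊆ S: {carry(b5,left), robot_in(rmB)} ⊆ S  — applicable
  S \ del = {ball_in(b2,rmC), robot_in(rmB)}
  ∪ add   = {ball_in(b2,rmC), ball_in(b5,rmB), free(left), robot_in(rmB)}

== RESULT ==
["ball_in(b2,rmC)", "ball_in(b5,rmB)", "free(left)", "robot_in(rmB)"]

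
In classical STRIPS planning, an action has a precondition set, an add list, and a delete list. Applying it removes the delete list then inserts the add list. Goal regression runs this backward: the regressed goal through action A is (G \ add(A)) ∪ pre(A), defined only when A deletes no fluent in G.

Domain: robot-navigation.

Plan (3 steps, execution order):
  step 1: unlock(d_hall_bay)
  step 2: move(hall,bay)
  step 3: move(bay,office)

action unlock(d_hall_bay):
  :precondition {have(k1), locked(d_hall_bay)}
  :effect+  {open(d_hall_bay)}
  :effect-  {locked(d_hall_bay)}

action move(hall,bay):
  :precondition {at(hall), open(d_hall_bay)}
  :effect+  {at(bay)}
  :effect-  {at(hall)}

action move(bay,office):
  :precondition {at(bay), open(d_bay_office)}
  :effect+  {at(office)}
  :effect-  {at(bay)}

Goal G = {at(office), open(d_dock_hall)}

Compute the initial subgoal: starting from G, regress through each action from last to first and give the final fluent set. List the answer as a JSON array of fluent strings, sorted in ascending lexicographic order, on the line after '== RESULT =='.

Regress step by step:
  through step 3 (move(bay,office)): drop {at(office)}, keep {open(d_dock_hall)}, require {at(bay), open(d_bay_office)}
    → {at(bay), open(d_bay_office), open(d_dock_hall)}
  through step 2 (move(hall,bay)): drop {at(bay)}, keep {open(d_bay_office), open(d_dock_hall)}, require {at(hall), open(d_hall_bay)}
    → {at(hall), open(d_bay_office), open(d_dock_hall), open(d_hall_bay)}
  through step 1 (unlock(d_hall_bay)): drop {open(d_hall_bay)}, keep {at(hall), open(d_bay_office), open(d_dock_hall)}, require {have(k1), locked(d_hall_bay)}
    → {at(hall), have(k1), locked(d_hall_bay), open(d_bay_office), open(d_dock_hall)}

== RESULT ==
["at(hall)", "have(k1)", "locked(d_hall_bay)", "open(d_bay_office)", "open(d_dock_hall)"]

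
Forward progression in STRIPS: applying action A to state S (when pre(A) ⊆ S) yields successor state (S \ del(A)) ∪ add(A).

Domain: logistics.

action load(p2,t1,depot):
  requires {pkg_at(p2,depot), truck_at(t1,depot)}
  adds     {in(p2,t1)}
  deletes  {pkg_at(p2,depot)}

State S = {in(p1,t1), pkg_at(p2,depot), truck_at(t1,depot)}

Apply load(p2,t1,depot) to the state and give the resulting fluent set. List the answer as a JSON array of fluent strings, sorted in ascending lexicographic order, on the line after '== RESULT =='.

Progress:
  pre ⊆ S: {pkg_at(p2,depot), truck_at(t1,depot)} ⊆ S  — applicable
  S \ del = {in(p1,t1), truck_at(t1,depot)}
  ∪ add   = {in(p1,t1), in(p2,t1), truck_at(t1,depot)}

== RESULT ==
["in(p1,t1)", "in(p2,t1)", "truck_at(t1,depot)"]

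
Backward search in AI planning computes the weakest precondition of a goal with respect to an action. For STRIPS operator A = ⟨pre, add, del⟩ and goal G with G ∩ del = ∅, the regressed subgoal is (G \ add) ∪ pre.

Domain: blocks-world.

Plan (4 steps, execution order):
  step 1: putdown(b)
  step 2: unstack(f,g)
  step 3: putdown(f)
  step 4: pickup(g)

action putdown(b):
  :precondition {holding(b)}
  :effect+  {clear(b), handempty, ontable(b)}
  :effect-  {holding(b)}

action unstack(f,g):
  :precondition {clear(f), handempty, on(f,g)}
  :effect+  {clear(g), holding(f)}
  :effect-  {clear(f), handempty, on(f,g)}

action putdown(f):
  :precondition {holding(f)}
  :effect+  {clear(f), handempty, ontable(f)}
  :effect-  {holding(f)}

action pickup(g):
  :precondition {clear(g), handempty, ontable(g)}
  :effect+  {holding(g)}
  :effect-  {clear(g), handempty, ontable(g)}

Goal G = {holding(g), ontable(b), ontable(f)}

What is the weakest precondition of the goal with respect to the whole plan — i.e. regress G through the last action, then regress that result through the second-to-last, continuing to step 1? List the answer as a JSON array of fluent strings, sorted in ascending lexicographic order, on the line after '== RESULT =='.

Work backward from the goal:
  through step 4 (pickup(g)): drop {holding(g)}, keep {ontable(b), ontable(f)}, require {clear(g), handempty, ontable(g)}
    → {clear(g), handempty, ontable(b), ontable(f), ontable(g)}
  through step 3 (putdown(f)): drop {handempty, ontable(f)}, keep {clear(g), ontable(b), ontable(g)}, require {holding(f)}
    → {clear(g), holding(f), ontable(b), ontable(g)}
  through step 2 (unstack(f,g)): drop {clear(g), holding(f)}, keep {ontable(b), ontable(g)}, require {clear(f), handempty, on(f,g)}
    → {clear(f), handempty, on(f,g), ontable(b), ontable(g)}
  through step 1 (putdown(b)): drop {handempty, ontable(b)}, keep {clear(f), on(f,g), ontable(g)}, require {holding(b)}
    → {clear(f), holding(b), on(f,g), ontable(g)}

== RESULT ==
["clear(f)", "holding(b)", "on(f,g)", "ontable(g)"]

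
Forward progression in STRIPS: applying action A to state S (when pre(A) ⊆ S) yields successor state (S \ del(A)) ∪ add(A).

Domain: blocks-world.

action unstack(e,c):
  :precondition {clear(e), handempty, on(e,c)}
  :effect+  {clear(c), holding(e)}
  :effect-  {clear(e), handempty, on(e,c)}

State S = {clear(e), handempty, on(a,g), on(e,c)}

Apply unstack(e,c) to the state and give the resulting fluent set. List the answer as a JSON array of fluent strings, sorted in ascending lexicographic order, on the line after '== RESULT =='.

Progress:
  pre ⊆ S: {clear(e), handempty, on(e,c)} ⊆ S  — applicable
  S \ del = {on(a,g)}
  ∪ add   = {clear(c), holding(e), on(a,g)}

== RESULT ==
["clear(c)", "holding(e)", "on(a,g)"]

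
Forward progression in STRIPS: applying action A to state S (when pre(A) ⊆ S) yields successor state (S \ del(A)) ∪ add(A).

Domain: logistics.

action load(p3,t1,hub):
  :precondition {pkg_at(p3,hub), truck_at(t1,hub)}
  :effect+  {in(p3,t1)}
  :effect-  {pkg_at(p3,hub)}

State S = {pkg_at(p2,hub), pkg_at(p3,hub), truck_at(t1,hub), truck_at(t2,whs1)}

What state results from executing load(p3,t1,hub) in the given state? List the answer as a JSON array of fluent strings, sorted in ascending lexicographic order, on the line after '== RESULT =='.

Progress:
  pre ⊆ S: {pkg_at(p3,hub), truck_at(t1,hub)} ⊆ S  — applicable
  S \ del = {pkg_at(p2,hub), truck_at(t1,hub), truck_at(t2,whs1)}
  ∪ add   = {in(p3,t1), pkg_at(p2,hub), truck_at(t1,hub), truck_at(t2,whs1)}

== RESULT ==
["in(p3,t1)", "pkg_at(p2,hub)", "truck_at(t1,hub)", "truck_at(t2,whs1)"]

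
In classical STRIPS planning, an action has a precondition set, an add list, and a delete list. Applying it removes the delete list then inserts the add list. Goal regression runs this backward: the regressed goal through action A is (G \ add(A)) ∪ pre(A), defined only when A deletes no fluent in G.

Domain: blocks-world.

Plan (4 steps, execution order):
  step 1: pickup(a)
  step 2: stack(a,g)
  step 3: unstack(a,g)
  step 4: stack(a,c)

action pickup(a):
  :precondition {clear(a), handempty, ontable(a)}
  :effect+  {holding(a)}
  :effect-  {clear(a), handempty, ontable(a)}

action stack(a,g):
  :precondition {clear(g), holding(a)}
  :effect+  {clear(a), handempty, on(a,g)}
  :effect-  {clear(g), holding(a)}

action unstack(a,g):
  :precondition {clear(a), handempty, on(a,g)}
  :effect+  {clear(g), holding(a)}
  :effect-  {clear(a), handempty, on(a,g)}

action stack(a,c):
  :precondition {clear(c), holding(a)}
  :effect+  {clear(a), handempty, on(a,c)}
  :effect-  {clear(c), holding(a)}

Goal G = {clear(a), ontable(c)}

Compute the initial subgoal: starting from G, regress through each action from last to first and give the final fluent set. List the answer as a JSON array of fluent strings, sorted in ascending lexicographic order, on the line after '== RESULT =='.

Work backward from the goal:
  through step 4 (stack(a,c)): drop {clear(a)}, keep {ontable(c)}, require {clear(c), holding(a)}
    → {clear(c), holding(a), ontable(c)}
  through step 3 (unstack(a,g)): drop {holding(a)}, keep {clear(c), ontable(c)}, require {clear(a), handempty, on(a,g)}
    → {clear(a), clear(c), handempty, on(a,g), ontable(c)}
  through step 2 (stack(a,g)): drop {clear(a), handempty, on(a,g)}, keep {clear(c), ontable(c)}, require {clear(g), holding(a)}
    → {clear(c), clear(g), holding(a), ontable(c)}
  through step 1 (pickup(a)): drop {holding(a)}, keep {clear(c), clear(g), ontable(c)}, require {clear(a), handempty, ontable(a)}
    → {clear(a), clear(c), clear(g), handempty, ontable(a), ontable(c)}

== RESULT ==
["clear(a)", "clear(c)", "clear(g)", "handempty", "ontable(a)", "ontable(c)"]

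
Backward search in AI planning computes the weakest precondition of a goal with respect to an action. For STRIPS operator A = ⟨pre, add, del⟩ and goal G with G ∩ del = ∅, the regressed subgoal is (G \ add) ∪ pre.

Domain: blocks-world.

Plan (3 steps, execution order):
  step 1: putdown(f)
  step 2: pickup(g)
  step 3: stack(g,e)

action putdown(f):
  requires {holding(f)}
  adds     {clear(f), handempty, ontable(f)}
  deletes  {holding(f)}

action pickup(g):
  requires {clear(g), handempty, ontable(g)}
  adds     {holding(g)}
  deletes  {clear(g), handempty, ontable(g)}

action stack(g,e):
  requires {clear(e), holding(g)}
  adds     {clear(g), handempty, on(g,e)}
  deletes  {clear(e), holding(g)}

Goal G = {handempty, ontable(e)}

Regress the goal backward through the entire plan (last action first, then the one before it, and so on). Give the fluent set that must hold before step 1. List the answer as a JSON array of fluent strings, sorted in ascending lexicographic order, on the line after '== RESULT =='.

Work backward from the goal:
  through step 3 (stack(g,e)): drop {handempty}, keep {ontable(e)}, require {clear(e), holding(g)}
    → {clear(e), holding(g), ontable(e)}
  through step 2 (pickup(g)): drop {holding(g)}, keep {clear(e), ontable(e)}, require {clear(g), handempty, ontable(g)}
    → {clear(e), clear(g), handempty, ontable(e), ontable(g)}
  through step 1 (putdown(f)): drop {handempty}, keep {clear(e), clear(g), ontable(e), ontable(g)}, require {holding(f)}
    → {clear(e), clear(g), holding(f), ontable(e), ontable(g)}

== RESULT ==
["clear(e)", "clear(g)", "holding(f)", "ontable(e)", "ontable(g)"]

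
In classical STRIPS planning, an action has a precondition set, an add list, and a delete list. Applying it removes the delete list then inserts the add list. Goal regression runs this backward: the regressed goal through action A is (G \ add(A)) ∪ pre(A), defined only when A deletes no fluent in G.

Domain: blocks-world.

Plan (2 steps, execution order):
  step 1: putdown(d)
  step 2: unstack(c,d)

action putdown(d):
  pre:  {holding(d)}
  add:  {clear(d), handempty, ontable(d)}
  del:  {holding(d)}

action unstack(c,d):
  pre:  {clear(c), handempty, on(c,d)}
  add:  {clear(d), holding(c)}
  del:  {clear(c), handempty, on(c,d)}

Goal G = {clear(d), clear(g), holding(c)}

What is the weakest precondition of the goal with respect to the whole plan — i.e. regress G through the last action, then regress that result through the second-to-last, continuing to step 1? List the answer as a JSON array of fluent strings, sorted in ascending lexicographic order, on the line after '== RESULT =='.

Regress step by step:
  through step 2 (unstack(c,d)): drop {clear(d), holding(c)}, keep {clear(g)}, require {clear(c), handempty, on(c,d)}
    → {clear(c), clear(g), handempty, on(c,d)}
  through step 1 (putdown(d)): drop {handempty}, keep {clear(c), clear(g), on(c,d)}, require {holding(d)}
    → {clear(c), clear(g), holding(d), on(c,d)}

== RESULT ==
["clear(c)", "clear(g)", "holding(d)", "on(c,d)"]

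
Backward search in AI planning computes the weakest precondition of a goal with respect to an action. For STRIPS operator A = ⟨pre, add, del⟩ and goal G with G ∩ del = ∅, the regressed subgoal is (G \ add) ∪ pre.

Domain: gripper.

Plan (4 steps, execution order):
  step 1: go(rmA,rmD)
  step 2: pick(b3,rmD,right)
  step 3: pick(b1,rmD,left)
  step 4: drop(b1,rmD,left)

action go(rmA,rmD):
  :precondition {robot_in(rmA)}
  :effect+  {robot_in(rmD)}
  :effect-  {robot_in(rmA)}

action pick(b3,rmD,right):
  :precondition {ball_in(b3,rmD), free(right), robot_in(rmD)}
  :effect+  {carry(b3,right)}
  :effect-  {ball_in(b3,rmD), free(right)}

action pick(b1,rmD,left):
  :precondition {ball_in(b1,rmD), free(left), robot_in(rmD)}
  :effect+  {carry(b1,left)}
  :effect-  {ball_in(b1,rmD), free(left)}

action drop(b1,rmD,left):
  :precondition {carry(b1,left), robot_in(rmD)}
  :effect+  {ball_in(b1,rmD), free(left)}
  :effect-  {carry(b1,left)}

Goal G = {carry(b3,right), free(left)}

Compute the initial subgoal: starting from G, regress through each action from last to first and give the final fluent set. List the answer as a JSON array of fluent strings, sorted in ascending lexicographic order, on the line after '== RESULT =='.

Work backward from the goal:
  through step 4 (drop(b1,rmD,left)): drop {free(left)}, keep {carry(b3,right)}, require {carry(b1,left), robot_in(rmD)}
    → {carry(b1,left), carry(b3,right), robot_in(rmD)}
  through step 3 (pick(b1,rmD,left)): drop {carry(b1,left)}, keep {carry(b3,right), robot_in(rmD)}, require {ball_in(b1,rmD), free(left), robot_in(rmD)}
    → {ball_in(b1,rmD), carry(b3,right), free(left), robot_in(rmD)}
  through step 2 (pick(b3,rmD,right)): drop {carry(b3,right)}, keep {ball_in(b1,rmD), free(left), robot_in(rmD)}, require {ball_in(b3,rmD), free(right), robot_in(rmD)}
    → {ball_in(b1,rmD), ball_in(b3,rmD), free(left), free(right), robot_in(rmD)}
  through step 1 (go(rmA,rmD)): drop {robot_in(rmD)}, keep {ball_in(b1,rmD), ball_in(b3,rmD), free(left), free(right)}, require {robot_in(rmA)}
    → {ball_in(b1,rmD), ball_in(b3,rmD), free(left), free(right), robot_in(rmA)}

== RESULT ==
["ball_in(b1,rmD)", "ball_in(b3,rmD)", "free(left)", "free(right)", "robot_in(rmA)"]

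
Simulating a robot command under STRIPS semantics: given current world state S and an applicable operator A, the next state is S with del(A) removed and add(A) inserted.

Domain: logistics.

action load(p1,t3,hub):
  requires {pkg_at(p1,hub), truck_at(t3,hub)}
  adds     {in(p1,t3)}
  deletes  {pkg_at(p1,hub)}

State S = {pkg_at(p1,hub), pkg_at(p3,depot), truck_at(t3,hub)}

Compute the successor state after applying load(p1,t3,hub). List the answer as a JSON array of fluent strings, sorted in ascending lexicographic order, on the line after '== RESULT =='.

Progress:
  pre ⊆ S: {pkg_at(p1,hub), truck_at(t3,hub)} ⊆ S  — applicable
  S \ del = {pkg_at(p3,depot), truck_at(t3,hub)}
  ∪ add   = {in(p1,t3), pkg_at(p3,depot), truck_at(t3,hub)}

== RESULT ==
["in(p1,t3)", "pkg_at(p3,depot)", "truck_at(t3,hub)"]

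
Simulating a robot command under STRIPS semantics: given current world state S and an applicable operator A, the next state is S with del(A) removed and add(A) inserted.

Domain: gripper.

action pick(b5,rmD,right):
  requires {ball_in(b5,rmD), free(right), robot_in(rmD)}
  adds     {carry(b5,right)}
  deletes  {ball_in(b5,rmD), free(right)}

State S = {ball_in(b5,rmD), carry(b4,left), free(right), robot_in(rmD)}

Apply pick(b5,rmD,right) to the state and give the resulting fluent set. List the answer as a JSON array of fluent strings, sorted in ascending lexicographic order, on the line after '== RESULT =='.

Compute (S \ del) ∪ add:
  pre ⊆ S: {ball_in(b5,rmD), free(right), robot_in(rmD)} ⊆ S  — applicable
  S \ del = {carry(b4,left), robot_in(rmD)}
  ∪ add   = {carry(b4,left), carry(b5,right), robot_in(rmD)}

== RESULT ==
["carry(b4,left)", "carry(b5,right)", "robot_in(rmD)"]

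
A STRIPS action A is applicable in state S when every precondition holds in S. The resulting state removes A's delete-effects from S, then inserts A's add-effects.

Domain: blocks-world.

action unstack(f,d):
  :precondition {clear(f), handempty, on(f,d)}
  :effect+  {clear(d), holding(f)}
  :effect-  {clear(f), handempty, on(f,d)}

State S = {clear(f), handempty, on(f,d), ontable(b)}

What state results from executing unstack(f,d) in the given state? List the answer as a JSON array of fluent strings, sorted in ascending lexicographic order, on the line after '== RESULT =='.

Compute (S \ del) ∪ add:
  pre ⊆ S: {clear(f), handempty, on(f,d)} ⊆ S  — applicable
  S \ del = {ontable(b)}
  ∪ add   = {clear(d), holding(f), ontable(b)}

== RESULT ==
["clear(d)", "holding(f)", "ontable(b)"]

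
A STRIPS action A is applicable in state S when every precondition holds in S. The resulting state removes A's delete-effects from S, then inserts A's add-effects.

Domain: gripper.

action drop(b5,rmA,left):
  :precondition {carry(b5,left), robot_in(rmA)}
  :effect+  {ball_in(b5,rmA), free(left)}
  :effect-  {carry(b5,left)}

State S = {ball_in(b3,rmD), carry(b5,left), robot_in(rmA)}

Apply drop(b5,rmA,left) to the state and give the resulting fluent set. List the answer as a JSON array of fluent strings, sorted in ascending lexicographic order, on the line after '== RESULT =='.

Progress:
  pre ⊆ S: {carry(b5,left), robot_in(rmA)} ⊆ S  — applicable
  S \ del = {ball_in(b3,rmD), robot_in(rmA)}
  ∪ add   = {ball_in(b3,rmD), ball_in(b5,rmA), free(left), robot_in(rmA)}

== RESULT ==
["ball_in(b3,rmD)", "ball_in(b5,rmA)", "free(left)", "robot_in(rmA)"]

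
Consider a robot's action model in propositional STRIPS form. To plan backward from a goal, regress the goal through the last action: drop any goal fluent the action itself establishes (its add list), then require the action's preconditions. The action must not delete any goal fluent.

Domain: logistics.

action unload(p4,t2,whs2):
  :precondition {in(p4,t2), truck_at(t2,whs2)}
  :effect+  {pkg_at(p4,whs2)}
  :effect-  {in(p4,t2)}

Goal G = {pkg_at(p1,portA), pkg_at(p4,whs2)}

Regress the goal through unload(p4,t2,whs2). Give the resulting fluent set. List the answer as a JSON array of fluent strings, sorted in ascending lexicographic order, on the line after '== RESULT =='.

Compute (G \ add) ∪ pre:
  G ∩ del = {}  (empty — regression defined)
  G \ add = {pkg_at(p1,portA), pkg_at(p4,whs2)} \ {pkg_at(p4,whs2)} = {pkg_at(p1,portA)}
  ∪ pre   = {pkg_at(p1,portA)} ∪ {in(p4,t2), truck_at(t2,whs2)}
          = {in(p4,t2), pkg_at(p1,portA), truck_at(t2,whs2)}

== RESULT ==
["in(p4,t2)", "pkg_at(p1,portA)", "truck_at(t2,whs2)"]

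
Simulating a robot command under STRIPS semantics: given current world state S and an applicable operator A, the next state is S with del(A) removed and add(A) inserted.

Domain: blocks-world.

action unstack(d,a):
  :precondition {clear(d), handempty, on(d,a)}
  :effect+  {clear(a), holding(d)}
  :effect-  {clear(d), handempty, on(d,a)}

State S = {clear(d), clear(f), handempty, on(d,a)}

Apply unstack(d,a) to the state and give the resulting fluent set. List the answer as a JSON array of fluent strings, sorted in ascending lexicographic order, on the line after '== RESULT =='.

Compute (S \ del) ∪ add:
  pre ⊆ S: {clear(d), handempty, on(d,a)} ⊆ S  — applicable
  S \ del = {clear(f)}
  ∪ add   = {clear(a), clear(f), holding(d)}

== RESULT ==
["clear(a)", "clear(f)", "holding(d)"]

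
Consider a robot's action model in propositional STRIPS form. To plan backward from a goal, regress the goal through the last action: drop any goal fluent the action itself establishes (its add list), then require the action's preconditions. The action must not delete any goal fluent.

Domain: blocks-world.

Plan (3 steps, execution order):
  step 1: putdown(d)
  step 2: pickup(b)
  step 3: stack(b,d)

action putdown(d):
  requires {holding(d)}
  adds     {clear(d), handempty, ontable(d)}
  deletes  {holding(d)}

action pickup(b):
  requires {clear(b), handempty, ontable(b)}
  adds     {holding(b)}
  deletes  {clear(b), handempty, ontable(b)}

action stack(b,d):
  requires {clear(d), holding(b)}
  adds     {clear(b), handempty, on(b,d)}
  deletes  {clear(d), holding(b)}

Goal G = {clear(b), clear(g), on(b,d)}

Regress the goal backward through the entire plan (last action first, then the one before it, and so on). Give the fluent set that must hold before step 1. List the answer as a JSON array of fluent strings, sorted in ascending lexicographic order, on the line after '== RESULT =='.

Work backward from the goal:
  through step 3 (stack(b,d)): drop {clear(b), on(b,d)}, keep {clear(g)}, require {clear(d), holding(b)}
    → {clear(d), clear(g), holding(b)}
  through step 2 (pickup(b)): drop {holding(b)}, keep {clear(d), clear(g)}, require {clear(b), handempty, ontable(b)}
    → {clear(b), clear(d), clear(g), handempty, ontable(b)}
  through step 1 (putdown(d)): drop {clear(d), handempty}, keep {clear(b), clear(g), ontable(b)}, require {holding(d)}
    → {clear(b), clear(g), holding(d), ontable(b)}

== RESULT ==
["clear(b)", "clear(g)", "holding(d)", "ontable(b)"]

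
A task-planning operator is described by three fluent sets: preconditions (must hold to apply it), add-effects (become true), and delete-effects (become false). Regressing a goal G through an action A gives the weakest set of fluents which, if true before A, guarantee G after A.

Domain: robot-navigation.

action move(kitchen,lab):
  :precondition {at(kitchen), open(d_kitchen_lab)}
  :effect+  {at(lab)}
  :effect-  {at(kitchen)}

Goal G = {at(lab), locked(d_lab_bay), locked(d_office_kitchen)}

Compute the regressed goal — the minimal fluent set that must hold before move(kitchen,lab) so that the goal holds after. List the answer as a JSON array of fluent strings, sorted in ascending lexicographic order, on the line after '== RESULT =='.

Compute (G \ add) ∪ pre:
  G ∩ del = {}  (empty — regression defined)
  G \ add = {at(lab), locked(d_lab_bay), locked(d_office_kitchen)} \ {at(lab)} = {locked(d_lab_bay), locked(d_office_kitchen)}
  ∪ pre   = {locked(d_lab_bay), locked(d_office_kitchen)} ∪ {at(kitchen), open(d_kitchen_lab)}
          = {at(kitchen), locked(d_lab_bay), locked(d_office_kitchen), open(d_kitchen_lab)}

== RESULT ==
["at(kitchen)", "locked(d_lab_bay)", "locked(d_office_kitchen)", "open(d_kitchen_lab)"]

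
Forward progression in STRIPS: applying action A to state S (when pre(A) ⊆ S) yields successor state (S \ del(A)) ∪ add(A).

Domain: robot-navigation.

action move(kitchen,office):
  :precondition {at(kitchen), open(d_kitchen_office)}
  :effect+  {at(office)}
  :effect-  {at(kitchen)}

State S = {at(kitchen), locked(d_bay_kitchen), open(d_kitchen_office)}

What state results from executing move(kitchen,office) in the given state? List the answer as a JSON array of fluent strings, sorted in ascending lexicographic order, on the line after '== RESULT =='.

Progress:
  pre ⊆ S: {at(kitchen), open(d_kitchen_office)} ⊆ S  — applicable
  S \ del = {locked(d_bay_kitchen), open(d_kitchen_office)}
  ∪ add   = {at(office), locked(d_bay_kitchen), open(d_kitchen_office)}

== RESULT ==
["at(office)", "locked(d_bay_kitchen)", "open(d_kitchen_office)"]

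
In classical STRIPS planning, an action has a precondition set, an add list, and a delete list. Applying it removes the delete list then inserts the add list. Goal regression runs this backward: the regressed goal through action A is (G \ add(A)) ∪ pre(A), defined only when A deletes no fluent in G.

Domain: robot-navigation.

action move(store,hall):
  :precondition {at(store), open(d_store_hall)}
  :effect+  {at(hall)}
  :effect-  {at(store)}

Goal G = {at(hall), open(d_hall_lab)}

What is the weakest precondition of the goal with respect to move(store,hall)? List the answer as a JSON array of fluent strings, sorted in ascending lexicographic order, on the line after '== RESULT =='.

Compute (G \ add) ∪ pre:
  G ∩ del = {}  (empty — regression defined)
  G \ add = {at(hall), open(d_hall_lab)} \ {at(hall)} = {open(d_hall_lab)}
  ∪ pre   = {open(d_hall_lab)} ∪ {at(store), open(d_store_hall)}
          = {at(store), open(d_hall_lab), open(d_store_hall)}

== RESULT ==
["at(store)", "open(d_hall_lab)", "open(d_store_hall)"]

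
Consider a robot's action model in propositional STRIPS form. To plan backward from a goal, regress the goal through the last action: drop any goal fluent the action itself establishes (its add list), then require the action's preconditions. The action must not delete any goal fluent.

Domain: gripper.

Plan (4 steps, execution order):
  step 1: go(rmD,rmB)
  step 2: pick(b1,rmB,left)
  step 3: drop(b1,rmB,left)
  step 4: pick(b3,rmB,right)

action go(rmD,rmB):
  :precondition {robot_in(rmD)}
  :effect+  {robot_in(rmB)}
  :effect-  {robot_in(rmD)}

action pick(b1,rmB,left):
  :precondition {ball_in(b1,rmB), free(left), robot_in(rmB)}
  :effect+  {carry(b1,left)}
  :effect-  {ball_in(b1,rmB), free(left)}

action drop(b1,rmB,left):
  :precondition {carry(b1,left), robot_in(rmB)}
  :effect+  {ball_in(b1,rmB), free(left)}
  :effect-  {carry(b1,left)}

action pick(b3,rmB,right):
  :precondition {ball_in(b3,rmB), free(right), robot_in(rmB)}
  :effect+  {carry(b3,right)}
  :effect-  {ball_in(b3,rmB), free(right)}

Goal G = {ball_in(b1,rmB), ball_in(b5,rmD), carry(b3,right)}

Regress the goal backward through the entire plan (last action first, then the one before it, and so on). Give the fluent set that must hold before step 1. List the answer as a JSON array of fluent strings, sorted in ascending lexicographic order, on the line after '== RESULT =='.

Regress step by step:
  through step 4 (pick(b3,rmB,right)): drop {carry(b3,right)}, keep {ball_in(b1,rmB), ball_in(b5,rmD)}, require {ball_in(b3,rmB), free(right), robot_in(rmB)}
    → {ball_in(b1,rmB), ball_in(b3,rmB), ball_in(b5,rmD), free(right), robot_in(rmB)}
  through step 3 (drop(b1,rmB,left)): drop {ball_in(b1,rmB)}, keep {ball_in(b3,rmB), ball_in(b5,rmD), free(right), robot_in(rmB)}, require {carry(b1,left), robot_in(rmB)}
    → {ball_in(b3,rmB), ball_in(b5,rmD), carry(b1,left), free(right), robot_in(rmB)}
  through step 2 (pick(b1,rmB,left)): drop {carry(b1,left)}, keep {ball_in(b3,rmB), ball_in(b5,rmD), free(right), robot_in(rmB)}, require {ball_in(b1,rmB), free(left), robot_in(rmB)}
    → {ball_in(b1,rmB), ball_in(b3,rmB), ball_in(b5,rmD), free(left), free(right), robot_in(rmB)}
  through step 1 (go(rmD,rmB)): drop {robot_in(rmB)}, keep {ball_in(b1,rmB), ball_in(b3,rmB), ball_in(b5,rmD), free(left), free(right)}, require {robot_in(rmD)}
    → {ball_in(b1,rmB), ball_in(b3,rmB), ball_in(b5,rmD), free(left), free(right), robot_in(rmD)}

== RESULT ==
["ball_in(b1,rmB)", "ball_in(b3,rmB)", "ball_in(b5,rmD)", "free(left)", "free(right)", "robot_in(rmD)"]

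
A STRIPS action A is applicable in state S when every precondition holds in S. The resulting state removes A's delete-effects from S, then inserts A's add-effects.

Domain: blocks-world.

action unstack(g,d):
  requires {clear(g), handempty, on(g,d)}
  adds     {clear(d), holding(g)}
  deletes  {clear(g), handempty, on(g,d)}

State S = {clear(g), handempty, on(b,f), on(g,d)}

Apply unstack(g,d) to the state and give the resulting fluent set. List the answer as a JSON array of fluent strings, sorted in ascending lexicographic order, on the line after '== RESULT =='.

Compute (S \ del) ∪ add:
  pre ⊆ S: {clear(g), handempty, on(g,d)} ⊆ S  — applicable
  S \ del = {on(b,f)}
  ∪ add   = {clear(d), holding(g), on(b,f)}

== RESULT ==
["clear(d)", "holding(g)", "on(b,f)"]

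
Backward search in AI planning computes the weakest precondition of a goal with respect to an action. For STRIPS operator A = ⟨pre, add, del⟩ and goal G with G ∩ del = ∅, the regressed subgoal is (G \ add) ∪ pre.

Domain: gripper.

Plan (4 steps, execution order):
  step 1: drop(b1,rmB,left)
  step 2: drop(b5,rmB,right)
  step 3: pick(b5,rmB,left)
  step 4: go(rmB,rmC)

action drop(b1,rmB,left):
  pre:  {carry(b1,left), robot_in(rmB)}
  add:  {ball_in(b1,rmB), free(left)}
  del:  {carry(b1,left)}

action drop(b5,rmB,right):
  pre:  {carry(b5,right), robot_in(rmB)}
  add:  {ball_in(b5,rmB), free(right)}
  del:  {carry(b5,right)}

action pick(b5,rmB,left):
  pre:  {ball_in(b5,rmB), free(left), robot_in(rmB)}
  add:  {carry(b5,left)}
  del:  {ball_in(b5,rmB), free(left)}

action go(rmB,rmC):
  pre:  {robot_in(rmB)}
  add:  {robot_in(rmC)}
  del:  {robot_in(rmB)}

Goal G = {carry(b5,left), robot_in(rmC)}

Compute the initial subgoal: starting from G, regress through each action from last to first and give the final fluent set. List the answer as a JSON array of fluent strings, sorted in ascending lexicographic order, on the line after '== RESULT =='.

Regress step by step:
  through step 4 (go(rmB,rmC)): drop {robot_in(rmC)}, keep {carry(b5,left)}, require {robot_in(rmB)}
    → {carry(b5,left), robot_in(rmB)}
  through step 3 (pick(b5,rmB,left)): drop {carry(b5,left)}, keep {robot_in(rmB)}, require {ball_in(b5,rmB), free(left), robot_in(rmB)}
    → {ball_in(b5,rmB), free(left), robot_in(rmB)}
  through step 2 (drop(b5,rmB,right)): drop {ball_in(b5,rmB)}, keep {free(left), robot_in(rmB)}, require {carry(b5,right), robot_in(rmB)}
    → {carry(b5,right), free(left), robot_in(rmB)}
  through step 1 (drop(b1,rmB,left)): drop {free(left)}, keep {carry(b5,right), robot_in(rmB)}, require {carry(b1,left), robot_in(rmB)}
    → {carry(b1,left), carry(b5,right), robot_in(rmB)}

== RESULT ==
["carry(b1,left)", "carry(b5,right)", "robot_in(rmB)"]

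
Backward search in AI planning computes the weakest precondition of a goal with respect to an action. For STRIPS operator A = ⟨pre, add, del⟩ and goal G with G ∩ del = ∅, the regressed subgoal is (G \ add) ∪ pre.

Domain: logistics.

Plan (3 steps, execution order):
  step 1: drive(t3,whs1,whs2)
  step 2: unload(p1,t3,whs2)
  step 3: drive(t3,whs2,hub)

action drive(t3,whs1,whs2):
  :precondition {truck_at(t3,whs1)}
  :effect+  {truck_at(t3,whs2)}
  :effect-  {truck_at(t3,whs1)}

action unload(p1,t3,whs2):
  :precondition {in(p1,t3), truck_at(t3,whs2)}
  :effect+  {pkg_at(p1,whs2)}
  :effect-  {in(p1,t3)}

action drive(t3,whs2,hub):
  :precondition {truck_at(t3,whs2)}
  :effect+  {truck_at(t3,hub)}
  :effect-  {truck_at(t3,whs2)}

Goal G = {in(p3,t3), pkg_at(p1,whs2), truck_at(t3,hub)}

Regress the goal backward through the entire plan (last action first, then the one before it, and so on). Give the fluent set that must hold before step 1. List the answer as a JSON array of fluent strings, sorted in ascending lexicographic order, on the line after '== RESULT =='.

Work backward from the goal:
  through step 3 (drive(t3,whs2,hub)): drop {truck_at(t3,hub)}, keep {in(p3,t3), pkg_at(p1,whs2)}, require {truck_at(t3,whs2)}
    → {in(p3,t3), pkg_at(p1,whs2), truck_at(t3,whs2)}
  through step 2 (unload(p1,t3,whs2)): drop {pkg_at(p1,whs2)}, keep {in(p3,t3), truck_at(t3,whs2)}, require {in(p1,t3), truck_at(t3,whs2)}
    → {in(p1,t3), in(p3,t3), truck_at(t3,whs2)}
  through step 1 (drive(t3,whs1,whs2)): drop {truck_at(t3,whs2)}, keep {in(p1,t3), in(p3,t3)}, require {truck_at(t3,whs1)}
    → {in(p1,t3), in(p3,t3), truck_at(t3,whs1)}

== RESULT ==
["in(p1,t3)", "in(p3,t3)", "truck_at(t3,whs1)"]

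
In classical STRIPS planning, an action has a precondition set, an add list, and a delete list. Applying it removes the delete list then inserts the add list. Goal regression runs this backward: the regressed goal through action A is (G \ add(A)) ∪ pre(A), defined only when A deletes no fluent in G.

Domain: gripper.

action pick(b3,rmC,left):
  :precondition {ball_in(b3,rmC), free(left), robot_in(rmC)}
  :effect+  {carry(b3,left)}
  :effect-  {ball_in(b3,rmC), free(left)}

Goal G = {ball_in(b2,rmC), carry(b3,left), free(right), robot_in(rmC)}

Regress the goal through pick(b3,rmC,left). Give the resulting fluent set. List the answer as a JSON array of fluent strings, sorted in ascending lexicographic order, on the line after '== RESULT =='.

Regress:
  G ∩ del = {}  (empty — regression defined)
  G \ add = {ball_in(b2,rmC), carry(b3,left), free(right), robot_in(rmC)} \ {carry(b3,left)} = {ball_in(b2,rmC), free(right), robot_in(rmC)}
  ∪ pre   = {ball_in(b2,rmC), free(right), robot_in(rmC)} ∪ {ball_in(b3,rmC), free(left), robot_in(rmC)}
          = {ball_in(b2,rmC), ball_in(b3,rmC), free(left), free(right), robot_in(rmC)}

== RESULT ==
["ball_in(b2,rmC)", "ball_in(b3,rmC)", "free(left)", "free(right)", "robot_in(rmC)"]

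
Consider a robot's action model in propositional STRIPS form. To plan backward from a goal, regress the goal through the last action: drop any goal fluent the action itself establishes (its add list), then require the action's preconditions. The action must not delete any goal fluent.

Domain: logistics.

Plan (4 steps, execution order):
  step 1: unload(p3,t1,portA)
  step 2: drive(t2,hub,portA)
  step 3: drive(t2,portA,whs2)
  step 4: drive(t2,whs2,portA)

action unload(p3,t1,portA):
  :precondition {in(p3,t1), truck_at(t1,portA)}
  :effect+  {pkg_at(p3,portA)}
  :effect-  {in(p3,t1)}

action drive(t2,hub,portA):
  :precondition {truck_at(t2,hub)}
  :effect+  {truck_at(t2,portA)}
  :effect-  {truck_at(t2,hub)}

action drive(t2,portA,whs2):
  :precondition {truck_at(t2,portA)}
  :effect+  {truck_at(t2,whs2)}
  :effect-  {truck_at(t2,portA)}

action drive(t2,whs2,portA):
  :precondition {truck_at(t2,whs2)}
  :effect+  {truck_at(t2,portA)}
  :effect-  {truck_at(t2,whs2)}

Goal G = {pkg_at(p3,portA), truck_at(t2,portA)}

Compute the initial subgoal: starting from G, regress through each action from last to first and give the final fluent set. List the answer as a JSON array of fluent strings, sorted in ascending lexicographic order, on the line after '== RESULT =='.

Regress step by step:
  through step 4 (drive(t2,whs2,portA)): drop {truck_at(t2,portA)}, keep {pkg_at(p3,portA)}, require {truck_at(t2,whs2)}
    → {pkg_at(p3,portA), truck_at(t2,whs2)}
  through step 3 (drive(t2,portA,whs2)): drop {truck_at(t2,whs2)}, keep {pkg_at(p3,portA)}, require {truck_at(t2,portA)}
    → {pkg_at(p3,portA), truck_at(t2,portA)}
  through step 2 (drive(t2,hub,portA)): drop {truck_at(t2,portA)}, keep {pkg_at(p3,portA)}, require {truck_at(t2,hub)}
    → {pkg_at(p3,portA), truck_at(t2,hub)}
  through step 1 (unload(p3,t1,portA)): drop {pkg_at(p3,portA)}, keep {truck_at(t2,hub)}, require {in(p3,t1), truck_at(t1,portA)}
    → {in(p3,t1), truck_at(t1,portA), truck_at(t2,hub)}

== RESULT ==
["in(p3,t1)", "truck_at(t1,portA)", "truck_at(t2,hub)"]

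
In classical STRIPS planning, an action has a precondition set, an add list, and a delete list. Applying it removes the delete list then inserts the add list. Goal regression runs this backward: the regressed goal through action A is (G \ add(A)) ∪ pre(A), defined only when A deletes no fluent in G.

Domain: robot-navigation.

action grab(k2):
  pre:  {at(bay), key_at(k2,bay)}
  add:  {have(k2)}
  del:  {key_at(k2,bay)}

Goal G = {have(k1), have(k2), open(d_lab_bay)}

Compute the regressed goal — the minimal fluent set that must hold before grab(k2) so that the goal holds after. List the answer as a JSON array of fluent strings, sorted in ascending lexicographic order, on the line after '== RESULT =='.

Regress:
  G ∩ del = {}  (empty — regression defined)
  G \ add = {have(k1), have(k2), open(d_lab_bay)} \ {have(k2)} = {have(k1), open(d_lab_bay)}
  ∪ pre   = {have(k1), open(d_lab_bay)} ∪ {at(bay), key_at(k2,bay)}
          = {at(bay), have(k1), key_at(k2,bay), open(d_lab_bay)}

== RESULT ==
["at(bay)", "have(k1)", "key_at(k2,bay)", "open(d_lab_bay)"]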